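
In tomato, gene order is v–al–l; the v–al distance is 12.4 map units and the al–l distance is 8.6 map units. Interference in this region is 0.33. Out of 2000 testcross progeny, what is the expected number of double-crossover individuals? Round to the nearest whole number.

Map distances give recombination frequencies of 0.124 and 0.086 for the two intervals.
With interference 0.33 (so coincidence = 0.67), expected double-crossover frequency = 0.124 × 0.086 × 0.67 = 0.00714.
Expected number = 0.00714 × 2000 = 14.29 ≈ 14.

14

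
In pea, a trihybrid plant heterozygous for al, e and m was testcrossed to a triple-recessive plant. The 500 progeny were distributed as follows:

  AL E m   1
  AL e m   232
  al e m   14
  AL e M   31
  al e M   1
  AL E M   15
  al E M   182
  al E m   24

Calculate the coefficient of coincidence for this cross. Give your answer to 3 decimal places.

0.566

The two most frequent reciprocal classes, al E M and AL e m, are the parental types, so the F1 was al E M / AL e m.
The two rarest classes, al e M and AL E m, are the double crossovers. Comparing them with the parentals, only the e allele has switched, so e is the middle locus and the order is al – e – m.
al–e: (29 + 2)/500 = 0.0620; e–m: (55 + 2)/500 = 0.1140.
Expected DCO frequency = 0.0620 × 0.1140 ≈ 0.00707; observed = 2/500 ≈ 0.00400.
Coefficient of coincidence = 0.00400/0.00707 ≈ 0.566.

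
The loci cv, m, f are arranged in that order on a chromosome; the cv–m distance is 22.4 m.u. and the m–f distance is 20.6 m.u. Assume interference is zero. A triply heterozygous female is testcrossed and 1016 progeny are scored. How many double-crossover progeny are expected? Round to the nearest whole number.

47

Map distances give recombination frequencies of 0.224 and 0.206 for the two intervals.
With no interference, expected double-crossover frequency = 0.224 × 0.206 = 0.04614.
Expected number = 0.04614 × 1016 = 46.88 ≈ 47.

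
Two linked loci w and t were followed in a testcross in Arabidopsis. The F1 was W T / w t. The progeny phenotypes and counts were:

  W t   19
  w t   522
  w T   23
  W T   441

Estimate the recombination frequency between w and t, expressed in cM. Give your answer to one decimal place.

The recombinant classes are W t and w T: 19 + 23 = 42.
Recombination frequency = 42/1005 = 0.0418 ≈ 4.2%, i.e. 4.2 cM.

4.2 cM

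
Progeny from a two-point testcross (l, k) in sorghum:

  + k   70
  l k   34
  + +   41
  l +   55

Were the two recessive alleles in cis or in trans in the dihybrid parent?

trans

The two most frequent classes are + k (70) and l + (55); these are the parental (non-recombinant) types.
So the F1 carried + k on one chromosome and l + on the other — the recessive alleles are on opposite chromosomes (trans / repulsion).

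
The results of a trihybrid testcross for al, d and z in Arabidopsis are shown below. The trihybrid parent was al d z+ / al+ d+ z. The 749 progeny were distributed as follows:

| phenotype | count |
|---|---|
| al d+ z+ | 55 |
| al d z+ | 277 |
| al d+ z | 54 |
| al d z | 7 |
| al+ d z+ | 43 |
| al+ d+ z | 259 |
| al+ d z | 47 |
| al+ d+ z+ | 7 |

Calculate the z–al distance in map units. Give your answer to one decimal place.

The two rarest classes, al d z and al+ d+ z+, are the double crossovers. Comparing them with the parentals, only the z allele has switched, so z is the middle locus and the order is al – z – d.
Crossovers in the al–z interval produce the single-crossover classes al+ d z+ and al d+ z (43 + 54 = 97) plus the double crossovers (14).
RF(al–z) = (97 + 14) / 749 = 111/749 = 0.1482 → 14.8 map units.

14.8 map units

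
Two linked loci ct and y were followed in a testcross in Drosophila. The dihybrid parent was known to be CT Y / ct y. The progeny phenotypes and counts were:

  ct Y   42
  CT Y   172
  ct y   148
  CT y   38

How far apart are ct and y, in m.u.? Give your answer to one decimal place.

The recombinant classes are CT y and ct Y: 38 + 42 = 80.
Recombination frequency = 80/400 = 0.2000 ≈ 20.0%, i.e. 20.0 m.u.

20.0 m.u.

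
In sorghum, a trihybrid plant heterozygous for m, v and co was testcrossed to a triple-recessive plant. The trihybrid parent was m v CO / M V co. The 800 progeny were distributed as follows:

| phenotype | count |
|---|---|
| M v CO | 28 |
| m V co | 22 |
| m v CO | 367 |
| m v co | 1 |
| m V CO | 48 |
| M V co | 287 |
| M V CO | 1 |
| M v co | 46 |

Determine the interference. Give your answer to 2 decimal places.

The two rarest classes, m v co and M V CO, are the double crossovers. Comparing them with the parentals, only the co allele has switched, so co is the middle locus and the order is v – co – m.
v–co: (94 + 2)/800 = 0.1200; co–m: (50 + 2)/800 = 0.0650.
Expected DCO frequency = 0.1200 × 0.0650 ≈ 0.00780; observed = 2/800 ≈ 0.00250.
Coefficient of coincidence = 0.00250/0.00780 ≈ 0.32; interference = 1 − 0.32 = 0.68.

0.68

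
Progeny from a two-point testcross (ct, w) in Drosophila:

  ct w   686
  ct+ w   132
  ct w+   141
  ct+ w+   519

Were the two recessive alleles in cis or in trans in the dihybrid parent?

The two most frequent classes are ct+ w+ (519) and ct w (686); these are the parental (non-recombinant) types.
So the F1 carried ct+ w+ on one chromosome and ct w on the other — the recessive alleles are on the same chromosome (cis / coupling).

cis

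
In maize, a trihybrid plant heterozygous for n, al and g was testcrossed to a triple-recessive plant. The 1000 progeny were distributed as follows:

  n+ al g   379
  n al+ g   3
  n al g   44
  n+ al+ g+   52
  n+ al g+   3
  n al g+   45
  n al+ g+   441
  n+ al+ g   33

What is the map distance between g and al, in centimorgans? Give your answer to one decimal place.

The two most frequent reciprocal classes, n al+ g+ and n+ al g, are the parental types, so the F1 was n al+ g+ / n+ al g.
The two rarest classes, n al+ g and n+ al g+, are the double crossovers. Comparing them with the parentals, only the g allele has switched, so g is the middle locus and the order is n – g – al.
Crossovers in the g–al interval produce the single-crossover classes n al g+ and n+ al+ g (45 + 33 = 78) plus the double crossovers (6).
RF(g–al) = (78 + 6) / 1000 = 84/1000 = 0.0840 → 8.4 centimorgans.

8.4 centimorgans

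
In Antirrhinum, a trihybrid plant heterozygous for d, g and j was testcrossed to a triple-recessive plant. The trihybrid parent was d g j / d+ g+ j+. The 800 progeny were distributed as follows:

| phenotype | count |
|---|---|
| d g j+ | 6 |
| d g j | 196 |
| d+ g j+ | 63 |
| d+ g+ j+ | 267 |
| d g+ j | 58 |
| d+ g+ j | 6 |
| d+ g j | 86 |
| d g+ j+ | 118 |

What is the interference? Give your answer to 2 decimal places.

The two rarest classes, d g j+ and d+ g+ j, are the double crossovers. Comparing them with the parentals, only the j allele has switched, so j is the middle locus and the order is g – j – d.
g–j: (121 + 12)/800 = 0.1663; j–d: (204 + 12)/800 = 0.2700.
Expected DCO frequency = 0.1663 × 0.2700 ≈ 0.04490; observed = 12/800 ≈ 0.01500.
Coefficient of coincidence = 0.01500/0.04490 ≈ 0.33; interference = 1 − 0.33 = 0.67.

0.67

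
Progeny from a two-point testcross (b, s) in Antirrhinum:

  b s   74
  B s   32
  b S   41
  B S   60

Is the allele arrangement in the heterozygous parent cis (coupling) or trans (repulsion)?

The two most frequent classes are B S (60) and b s (74); these are the parental (non-recombinant) types.
So the F1 carried B S on one chromosome and b s on the other — the recessive alleles are on the same chromosome (cis / coupling).

cis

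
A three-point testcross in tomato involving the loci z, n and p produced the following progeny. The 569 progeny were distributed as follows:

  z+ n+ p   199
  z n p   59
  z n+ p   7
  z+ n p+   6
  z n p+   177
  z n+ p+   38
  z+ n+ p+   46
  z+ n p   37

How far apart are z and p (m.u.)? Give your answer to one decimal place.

20.7 m.u.

The two most frequent reciprocal classes, z n p+ and z+ n+ p, are the parental types, so the F1 was z n p+ / z+ n+ p.
The two rarest classes, z+ n p+ and z n+ p, are the double crossovers. Comparing them with the parentals, only the z allele has switched, so z is the middle locus and the order is n – z – p.
Crossovers in the z–p interval produce the single-crossover classes z n p and z+ n+ p+ (59 + 46 = 105) plus the double crossovers (13).
RF(z–p) = (105 + 13) / 569 = 118/569 = 0.2074 → 20.7 m.u.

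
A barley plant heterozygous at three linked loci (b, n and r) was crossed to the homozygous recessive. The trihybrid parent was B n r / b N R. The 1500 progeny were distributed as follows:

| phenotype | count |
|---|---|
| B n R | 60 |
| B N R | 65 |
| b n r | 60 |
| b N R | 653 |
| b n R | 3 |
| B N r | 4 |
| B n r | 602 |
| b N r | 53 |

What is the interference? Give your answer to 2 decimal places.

The two rarest classes, B N r and b n R, are the double crossovers. Comparing them with the parentals, only the n allele has switched, so n is the middle locus and the order is r – n – b.
r–n: (113 + 7)/1500 = 0.0800; n–b: (125 + 7)/1500 = 0.0880.
Expected DCO frequency = 0.0800 × 0.0880 ≈ 0.00704; observed = 7/1500 ≈ 0.00467.
Coefficient of coincidence = 0.00467/0.00704 ≈ 0.66; interference = 1 − 0.66 = 0.34.

0.34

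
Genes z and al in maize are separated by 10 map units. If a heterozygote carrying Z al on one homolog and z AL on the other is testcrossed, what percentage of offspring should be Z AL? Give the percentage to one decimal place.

A map distance of 10 map units corresponds to a recombination frequency of 0.100.
The F1 is Z al / z AL, so Z AL is a recombinant gamete class with expected frequency r/2 = 0.100/2 = 0.0500.
That is 0.0500 = 5.0% of the progeny.

5.0%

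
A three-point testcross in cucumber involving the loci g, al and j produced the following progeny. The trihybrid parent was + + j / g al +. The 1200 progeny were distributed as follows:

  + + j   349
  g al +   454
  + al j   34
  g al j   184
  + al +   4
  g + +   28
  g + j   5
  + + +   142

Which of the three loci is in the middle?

The two rarest classes, g + j and + al +, are the double crossovers. Comparing them with the parentals, only the g allele has switched, so g is the middle locus and the order is j – g – al.

g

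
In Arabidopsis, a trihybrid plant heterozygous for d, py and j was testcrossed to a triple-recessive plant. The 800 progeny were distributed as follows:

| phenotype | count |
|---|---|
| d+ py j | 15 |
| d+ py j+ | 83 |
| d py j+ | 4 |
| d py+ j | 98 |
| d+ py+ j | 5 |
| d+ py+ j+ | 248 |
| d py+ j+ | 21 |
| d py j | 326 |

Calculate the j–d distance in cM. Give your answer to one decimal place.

5.6 cM

The two most frequent reciprocal classes, d py j and d+ py+ j+, are the parental types, so the F1 was d py j / d+ py+ j+.
The two rarest classes, d py j+ and d+ py+ j, are the double crossovers. Comparing them with the parentals, only the j allele has switched, so j is the middle locus and the order is py – j – d.
Crossovers in the j–d interval produce the single-crossover classes d+ py j and d py+ j+ (15 + 21 = 36) plus the double crossovers (9).
RF(j–d) = (36 + 9) / 800 = 45/800 = 0.0563 → 5.6 cM.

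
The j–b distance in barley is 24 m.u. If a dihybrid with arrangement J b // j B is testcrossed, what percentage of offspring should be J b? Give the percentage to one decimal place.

38.0%

A map distance of 24 m.u. corresponds to a recombination frequency of 0.240.
The F1 is J b / j B, so J b is a parental gamete class with expected frequency (1 − r)/2 = 0.760/2 = 0.3800.
That is 0.3800 = 38.0% of the progeny.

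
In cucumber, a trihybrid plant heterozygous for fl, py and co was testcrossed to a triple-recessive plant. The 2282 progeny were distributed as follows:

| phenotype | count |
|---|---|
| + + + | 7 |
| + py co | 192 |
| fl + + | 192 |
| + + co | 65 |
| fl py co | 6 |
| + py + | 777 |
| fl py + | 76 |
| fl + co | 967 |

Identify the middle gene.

py

The two most frequent reciprocal classes, fl + co and + py +, are the parental types, so the F1 was fl + co / + py +.
The two rarest classes, fl py co and + + +, are the double crossovers. Comparing them with the parentals, only the py allele has switched, so py is the middle locus and the order is fl – py – co.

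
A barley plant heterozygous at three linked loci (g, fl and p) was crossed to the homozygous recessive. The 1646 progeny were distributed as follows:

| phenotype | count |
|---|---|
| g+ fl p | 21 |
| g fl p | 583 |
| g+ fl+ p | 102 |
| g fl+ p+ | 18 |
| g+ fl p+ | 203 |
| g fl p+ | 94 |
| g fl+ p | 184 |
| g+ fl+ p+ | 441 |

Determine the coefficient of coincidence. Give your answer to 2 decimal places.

The two most frequent reciprocal classes, g+ fl+ p+ and g fl p, are the parental types, so the F1 was g+ fl+ p+ / g fl p.
The two rarest classes, g fl+ p+ and g+ fl p, are the double crossovers. Comparing them with the parentals, only the g allele has switched, so g is the middle locus and the order is p – g – fl.
p–g: (196 + 39)/1646 = 0.1428; g–fl: (387 + 39)/1646 = 0.2588.
Expected DCO frequency = 0.1428 × 0.2588 ≈ 0.03696; observed = 39/1646 ≈ 0.02369.
Coefficient of coincidence = 0.02369/0.03696 ≈ 0.64.

0.64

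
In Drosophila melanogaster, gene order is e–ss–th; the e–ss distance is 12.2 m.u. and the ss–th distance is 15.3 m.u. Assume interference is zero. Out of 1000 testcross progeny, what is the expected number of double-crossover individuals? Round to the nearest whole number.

Map distances give recombination frequencies of 0.122 and 0.153 for the two intervals.
With no interference, expected double-crossover frequency = 0.122 × 0.153 = 0.01867.
Expected number = 0.01867 × 1000 = 18.67 ≈ 19.

19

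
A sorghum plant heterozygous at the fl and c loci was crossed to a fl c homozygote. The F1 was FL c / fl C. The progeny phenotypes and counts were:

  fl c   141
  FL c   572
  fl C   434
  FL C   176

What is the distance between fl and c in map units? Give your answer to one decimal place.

The recombinant classes are FL C and fl c: 176 + 141 = 317.
Recombination frequency = 317/1323 = 0.2396 ≈ 24.0%, i.e. 24.0 map units.

24.0 map units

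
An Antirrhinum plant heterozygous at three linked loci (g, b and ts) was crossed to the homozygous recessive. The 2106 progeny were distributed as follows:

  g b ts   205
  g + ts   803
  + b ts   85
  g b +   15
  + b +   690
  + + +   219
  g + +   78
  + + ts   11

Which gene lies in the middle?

g

The two most frequent reciprocal classes, + b + and g + ts, are the parental types, so the F1 was + b + / g + ts.
The two rarest classes, g b + and + + ts, are the double crossovers. Comparing them with the parentals, only the g allele has switched, so g is the middle locus and the order is b – g – ts.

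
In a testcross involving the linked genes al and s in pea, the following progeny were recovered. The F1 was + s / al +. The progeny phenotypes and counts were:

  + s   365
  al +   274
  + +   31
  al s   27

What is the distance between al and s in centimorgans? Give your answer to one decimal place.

The recombinant classes are + + and al s: 31 + 27 = 58.
Recombination frequency = 58/697 = 0.0832 ≈ 8.3%, i.e. 8.3 centimorgans.

8.3 centimorgans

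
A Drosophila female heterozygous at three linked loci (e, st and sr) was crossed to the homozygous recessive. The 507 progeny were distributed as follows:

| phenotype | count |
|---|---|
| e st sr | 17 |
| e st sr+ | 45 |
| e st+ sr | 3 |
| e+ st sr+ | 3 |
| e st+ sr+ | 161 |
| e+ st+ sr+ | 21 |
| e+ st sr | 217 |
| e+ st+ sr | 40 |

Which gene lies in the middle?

The two most frequent reciprocal classes, e st+ sr+ and e+ st sr, are the parental types, so the F1 was e st+ sr+ / e+ st sr.
The two rarest classes, e st+ sr and e+ st sr+, are the double crossovers. Comparing them with the parentals, only the sr allele has switched, so sr is the middle locus and the order is st – sr – e.

sr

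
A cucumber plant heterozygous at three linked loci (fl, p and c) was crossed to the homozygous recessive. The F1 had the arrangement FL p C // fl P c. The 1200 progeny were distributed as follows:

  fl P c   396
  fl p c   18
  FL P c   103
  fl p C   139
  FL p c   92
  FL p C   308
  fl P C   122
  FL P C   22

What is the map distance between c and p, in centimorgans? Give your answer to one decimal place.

21.2 centimorgans

The two rarest classes, FL P C and fl p c, are the double crossovers. Comparing them with the parentals, only the p allele has switched, so p is the middle locus and the order is fl – p – c.
Crossovers in the p–c interval produce the single-crossover classes FL p c and fl P C (92 + 122 = 214) plus the double crossovers (40).
RF(p–c) = (214 + 40) / 1200 = 254/1200 = 0.2117 → 21.2 centimorgans.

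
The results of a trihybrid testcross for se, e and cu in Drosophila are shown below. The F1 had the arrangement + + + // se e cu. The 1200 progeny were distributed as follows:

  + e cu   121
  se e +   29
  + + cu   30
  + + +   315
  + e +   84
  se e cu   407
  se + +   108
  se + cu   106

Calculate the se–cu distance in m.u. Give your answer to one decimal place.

The two rarest classes, + + cu and se e +, are the double crossovers. Comparing them with the parentals, only the cu allele has switched, so cu is the middle locus and the order is e – cu – se.
Crossovers in the cu–se interval produce the single-crossover classes se + + and + e cu (108 + 121 = 229) plus the double crossovers (59).
RF(cu–se) = (229 + 59) / 1200 = 288/1200 = 0.2400 → 24.0 m.u.

24.0 m.u.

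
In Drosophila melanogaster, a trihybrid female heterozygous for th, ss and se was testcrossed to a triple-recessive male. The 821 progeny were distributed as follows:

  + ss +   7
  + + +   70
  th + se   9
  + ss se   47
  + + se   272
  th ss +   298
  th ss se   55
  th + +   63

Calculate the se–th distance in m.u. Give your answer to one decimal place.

17.2 m.u.

The two most frequent reciprocal classes, + + se and th ss +, are the parental types, so the F1 was + + se / th ss +.
The two rarest classes, th + se and + ss +, are the double crossovers. Comparing them with the parentals, only the th allele has switched, so th is the middle locus and the order is se – th – ss.
Crossovers in the se–th interval produce the single-crossover classes + + + and th ss se (70 + 55 = 125) plus the double crossovers (16).
RF(se–th) = (125 + 16) / 821 = 141/821 = 0.1717 → 17.2 m.u.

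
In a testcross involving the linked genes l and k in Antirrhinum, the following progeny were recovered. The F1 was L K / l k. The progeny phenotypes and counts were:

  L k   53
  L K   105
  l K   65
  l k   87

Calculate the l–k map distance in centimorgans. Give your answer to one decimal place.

38.1 centimorgans

The recombinant classes are L k and l K: 53 + 65 = 118.
Recombination frequency = 118/310 = 0.3806 ≈ 38.1%, i.e. 38.1 centimorgans.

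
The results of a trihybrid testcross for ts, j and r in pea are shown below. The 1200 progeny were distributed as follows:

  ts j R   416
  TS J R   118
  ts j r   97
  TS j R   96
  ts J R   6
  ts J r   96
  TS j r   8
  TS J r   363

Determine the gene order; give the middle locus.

The two most frequent reciprocal classes, TS J r and ts j R, are the parental types, so the F1 was TS J r / ts j R.
The two rarest classes, TS j r and ts J R, are the double crossovers. Comparing them with the parentals, only the j allele has switched, so j is the middle locus and the order is ts – j – r.

j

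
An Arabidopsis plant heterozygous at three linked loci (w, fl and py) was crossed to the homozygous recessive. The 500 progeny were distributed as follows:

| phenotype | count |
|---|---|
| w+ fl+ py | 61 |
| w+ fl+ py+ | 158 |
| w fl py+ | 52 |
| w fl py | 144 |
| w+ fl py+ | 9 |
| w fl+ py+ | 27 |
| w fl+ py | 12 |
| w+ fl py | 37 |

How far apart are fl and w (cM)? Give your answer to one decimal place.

17.0 cM

The two most frequent reciprocal classes, w fl py and w+ fl+ py+, are the parental types, so the F1 was w fl py / w+ fl+ py+.
The two rarest classes, w fl+ py and w+ fl py+, are the double crossovers. Comparing them with the parentals, only the fl allele has switched, so fl is the middle locus and the order is py – fl – w.
Crossovers in the fl–w interval produce the single-crossover classes w+ fl py and w fl+ py+ (37 + 27 = 64) plus the double crossovers (21).
RF(fl–w) = (64 + 21) / 500 = 85/500 = 0.1700 → 17.0 cM.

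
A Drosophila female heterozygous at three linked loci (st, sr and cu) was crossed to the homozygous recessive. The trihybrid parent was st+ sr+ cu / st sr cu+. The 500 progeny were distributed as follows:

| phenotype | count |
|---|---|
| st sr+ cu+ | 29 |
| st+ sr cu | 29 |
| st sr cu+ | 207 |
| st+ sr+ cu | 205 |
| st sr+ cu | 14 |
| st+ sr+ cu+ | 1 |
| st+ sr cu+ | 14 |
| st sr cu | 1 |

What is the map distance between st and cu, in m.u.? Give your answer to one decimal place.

The two rarest classes, st+ sr+ cu+ and st sr cu, are the double crossovers. Comparing them with the parentals, only the cu allele has switched, so cu is the middle locus and the order is st – cu – sr.
Crossovers in the st–cu interval produce the single-crossover classes st sr+ cu and st+ sr cu+ (14 + 14 = 28) plus the double crossovers (2).
RF(st–cu) = (28 + 2) / 500 = 30/500 = 0.0600 → 6.0 m.u.

6.0 m.u.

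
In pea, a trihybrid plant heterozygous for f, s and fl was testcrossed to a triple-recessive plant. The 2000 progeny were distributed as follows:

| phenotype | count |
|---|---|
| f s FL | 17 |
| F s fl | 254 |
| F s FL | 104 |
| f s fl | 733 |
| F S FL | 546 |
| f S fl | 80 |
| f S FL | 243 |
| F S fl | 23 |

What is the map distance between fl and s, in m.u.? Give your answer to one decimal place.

The two most frequent reciprocal classes, f s fl and F S FL, are the parental types, so the F1 was f s fl / F S FL.
The two rarest classes, f s FL and F S fl, are the double crossovers. Comparing them with the parentals, only the fl allele has switched, so fl is the middle locus and the order is f – fl – s.
Crossovers in the fl–s interval produce the single-crossover classes f S fl and F s FL (80 + 104 = 184) plus the double crossovers (40).
RF(fl–s) = (184 + 40) / 2000 = 224/2000 = 0.1120 → 11.2 m.u.

11.2 m.u.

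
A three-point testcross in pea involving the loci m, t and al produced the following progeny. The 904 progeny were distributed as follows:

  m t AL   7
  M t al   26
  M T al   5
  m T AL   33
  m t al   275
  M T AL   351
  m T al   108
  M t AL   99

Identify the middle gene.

The two most frequent reciprocal classes, M T AL and m t al, are the parental types, so the F1 was M T AL / m t al.
The two rarest classes, M T al and m t AL, are the double crossovers. Comparing them with the parentals, only the al allele has switched, so al is the middle locus and the order is t – al – m.

al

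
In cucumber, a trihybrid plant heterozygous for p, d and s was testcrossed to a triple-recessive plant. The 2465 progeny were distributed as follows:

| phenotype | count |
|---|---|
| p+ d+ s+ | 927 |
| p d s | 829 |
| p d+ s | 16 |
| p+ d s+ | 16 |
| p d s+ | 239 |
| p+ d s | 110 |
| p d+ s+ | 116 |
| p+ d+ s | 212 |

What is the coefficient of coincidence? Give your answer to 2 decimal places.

0.63

The two most frequent reciprocal classes, p+ d+ s+ and p d s, are the parental types, so the F1 was p+ d+ s+ / p d s.
The two rarest classes, p+ d s+ and p d+ s, are the double crossovers. Comparing them with the parentals, only the d allele has switched, so d is the middle locus and the order is p – d – s.
p–d: (226 + 32)/2465 = 0.1047; d–s: (451 + 32)/2465 = 0.1959.
Expected DCO frequency = 0.1047 × 0.1959 ≈ 0.02051; observed = 32/2465 ≈ 0.01298.
Coefficient of coincidence = 0.01298/0.02051 ≈ 0.63.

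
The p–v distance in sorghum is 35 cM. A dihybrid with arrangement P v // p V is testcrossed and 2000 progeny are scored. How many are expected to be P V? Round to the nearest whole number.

350

A map distance of 35 cM corresponds to a recombination frequency of 0.350.
The F1 is P v / p V, so P V is a recombinant gamete class with expected frequency r/2 = 0.350/2 = 0.1750.
Expected number = 0.1750 × 2000 = 350.00 ≈ 350.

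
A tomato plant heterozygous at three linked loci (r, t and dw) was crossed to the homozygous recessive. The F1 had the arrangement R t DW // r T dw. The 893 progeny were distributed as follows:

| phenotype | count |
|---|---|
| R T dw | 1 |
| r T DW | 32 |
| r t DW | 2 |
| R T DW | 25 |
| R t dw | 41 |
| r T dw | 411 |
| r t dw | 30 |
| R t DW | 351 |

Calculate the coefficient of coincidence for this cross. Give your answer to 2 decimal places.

0.61

The two rarest classes, r t DW and R T dw, are the double crossovers. Comparing them with the parentals, only the r allele has switched, so r is the middle locus and the order is t – r – dw.
t–r: (55 + 3)/893 = 0.0649; r–dw: (73 + 3)/893 = 0.0851.
Expected DCO frequency = 0.0649 × 0.0851 ≈ 0.00552; observed = 3/893 ≈ 0.00336.
Coefficient of coincidence = 0.00336/0.00552 ≈ 0.61.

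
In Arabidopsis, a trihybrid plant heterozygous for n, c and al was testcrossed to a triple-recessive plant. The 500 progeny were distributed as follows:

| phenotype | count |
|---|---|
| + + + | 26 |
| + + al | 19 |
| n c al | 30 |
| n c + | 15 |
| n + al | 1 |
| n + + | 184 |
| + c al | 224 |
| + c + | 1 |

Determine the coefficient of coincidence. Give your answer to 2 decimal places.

0.48

The two most frequent reciprocal classes, + c al and n + +, are the parental types, so the F1 was + c al / n + +.
The two rarest classes, + c + and n + al, are the double crossovers. Comparing them with the parentals, only the al allele has switched, so al is the middle locus and the order is n – al – c.
n–al: (56 + 2)/500 = 0.1160; al–c: (34 + 2)/500 = 0.0720.
Expected DCO frequency = 0.1160 × 0.0720 ≈ 0.00835; observed = 2/500 ≈ 0.00400.
Coefficient of coincidence = 0.00400/0.00835 ≈ 0.48.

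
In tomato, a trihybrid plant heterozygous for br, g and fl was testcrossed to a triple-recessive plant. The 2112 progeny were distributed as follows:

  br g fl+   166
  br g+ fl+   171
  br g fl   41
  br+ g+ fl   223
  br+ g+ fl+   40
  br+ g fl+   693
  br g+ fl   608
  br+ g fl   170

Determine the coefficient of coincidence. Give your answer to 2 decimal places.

0.86

The two most frequent reciprocal classes, br+ g fl+ and br g+ fl, are the parental types, so the F1 was br+ g fl+ / br g+ fl.
The two rarest classes, br+ g+ fl+ and br g fl, are the double crossovers. Comparing them with the parentals, only the g allele has switched, so g is the middle locus and the order is br – g – fl.
br–g: (389 + 81)/2112 = 0.2225; g–fl: (341 + 81)/2112 = 0.1998.
Expected DCO frequency = 0.2225 × 0.1998 ≈ 0.04446; observed = 81/2112 ≈ 0.03835.
Coefficient of coincidence = 0.03835/0.04446 ≈ 0.86.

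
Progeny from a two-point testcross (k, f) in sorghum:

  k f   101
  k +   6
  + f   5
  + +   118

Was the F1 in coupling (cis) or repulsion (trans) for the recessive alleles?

cis

The two most frequent classes are + + (118) and k f (101); these are the parental (non-recombinant) types.
So the F1 carried + + on one chromosome and k f on the other — the recessive alleles are on the same chromosome (cis / coupling).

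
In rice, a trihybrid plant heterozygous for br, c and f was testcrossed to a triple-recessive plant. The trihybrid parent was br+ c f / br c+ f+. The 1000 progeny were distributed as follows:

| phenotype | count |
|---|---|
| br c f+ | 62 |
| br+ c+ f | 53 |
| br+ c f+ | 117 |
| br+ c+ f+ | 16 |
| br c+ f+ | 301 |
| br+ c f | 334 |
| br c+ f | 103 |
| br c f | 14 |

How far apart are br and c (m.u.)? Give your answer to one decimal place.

14.5 m.u.

The two rarest classes, br c f and br+ c+ f+, are the double crossovers. Comparing them with the parentals, only the br allele has switched, so br is the middle locus and the order is c – br – f.
Crossovers in the c–br interval produce the single-crossover classes br+ c+ f and br c f+ (53 + 62 = 115) plus the double crossovers (30).
RF(c–br) = (115 + 30) / 1000 = 145/1000 = 0.1450 → 14.5 m.u.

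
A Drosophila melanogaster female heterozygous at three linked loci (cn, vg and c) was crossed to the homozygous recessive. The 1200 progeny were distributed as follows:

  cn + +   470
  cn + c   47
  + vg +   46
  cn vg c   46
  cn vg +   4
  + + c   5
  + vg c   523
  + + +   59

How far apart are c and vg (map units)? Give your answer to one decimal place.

8.5 map units

The two most frequent reciprocal classes, + vg c and cn + +, are the parental types, so the F1 was + vg c / cn + +.
The two rarest classes, + + c and cn vg +, are the double crossovers. Comparing them with the parentals, only the vg allele has switched, so vg is the middle locus and the order is c – vg – cn.
Crossovers in the c–vg interval produce the single-crossover classes + vg + and cn + c (46 + 47 = 93) plus the double crossovers (9).
RF(c–vg) = (93 + 9) / 1200 = 102/1200 = 0.0850 → 8.5 map units.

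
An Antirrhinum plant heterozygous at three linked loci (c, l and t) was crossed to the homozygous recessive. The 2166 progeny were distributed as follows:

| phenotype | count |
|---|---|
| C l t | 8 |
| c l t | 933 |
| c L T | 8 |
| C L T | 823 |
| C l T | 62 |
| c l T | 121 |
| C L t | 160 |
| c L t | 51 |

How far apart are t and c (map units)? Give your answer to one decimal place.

The two most frequent reciprocal classes, C L T and c l t, are the parental types, so the F1 was C L T / c l t.
The two rarest classes, c L T and C l t, are the double crossovers. Comparing them with the parentals, only the c allele has switched, so c is the middle locus and the order is l – c – t.
Crossovers in the c–t interval produce the single-crossover classes C L t and c l T (160 + 121 = 281) plus the double crossovers (16).
RF(c–t) = (281 + 16) / 2166 = 297/2166 = 0.1371 → 13.7 map units.

13.7 map units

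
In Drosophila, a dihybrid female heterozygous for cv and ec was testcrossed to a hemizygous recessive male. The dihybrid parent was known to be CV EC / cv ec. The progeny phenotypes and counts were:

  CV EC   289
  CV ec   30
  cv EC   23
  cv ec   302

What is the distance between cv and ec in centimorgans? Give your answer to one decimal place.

The recombinant classes are CV ec and cv EC: 30 + 23 = 53.
Recombination frequency = 53/644 = 0.0823 ≈ 8.2%, i.e. 8.2 centimorgans.

8.2 centimorgans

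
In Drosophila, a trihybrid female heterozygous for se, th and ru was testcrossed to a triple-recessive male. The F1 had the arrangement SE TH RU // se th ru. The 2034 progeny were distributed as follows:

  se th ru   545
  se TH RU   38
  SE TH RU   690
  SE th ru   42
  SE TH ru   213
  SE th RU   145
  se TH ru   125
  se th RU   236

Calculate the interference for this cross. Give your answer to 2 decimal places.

The two rarest classes, se TH RU and SE th ru, are the double crossovers. Comparing them with the parentals, only the se allele has switched, so se is the middle locus and the order is ru – se – th.
ru–se: (449 + 80)/2034 = 0.2601; se–th: (270 + 80)/2034 = 0.1721.
Expected DCO frequency = 0.2601 × 0.1721 ≈ 0.04476; observed = 80/2034 ≈ 0.03933.
Coefficient of coincidence = 0.03933/0.04476 ≈ 0.88; interference = 1 − 0.88 = 0.12.

0.12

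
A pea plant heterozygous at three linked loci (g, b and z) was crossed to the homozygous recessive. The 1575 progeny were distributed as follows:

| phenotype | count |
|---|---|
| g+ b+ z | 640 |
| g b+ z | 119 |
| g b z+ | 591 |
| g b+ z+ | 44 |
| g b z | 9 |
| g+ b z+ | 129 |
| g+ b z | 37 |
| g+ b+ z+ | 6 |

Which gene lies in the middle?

The two most frequent reciprocal classes, g b z+ and g+ b+ z, are the parental types, so the F1 was g b z+ / g+ b+ z.
The two rarest classes, g b z and g+ b+ z+, are the double crossovers. Comparing them with the parentals, only the z allele has switched, so z is the middle locus and the order is b – z – g.

z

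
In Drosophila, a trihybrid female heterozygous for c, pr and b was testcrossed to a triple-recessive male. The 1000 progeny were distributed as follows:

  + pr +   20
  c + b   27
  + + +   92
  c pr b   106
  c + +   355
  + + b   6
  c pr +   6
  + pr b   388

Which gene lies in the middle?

pr

The two most frequent reciprocal classes, c + + and + pr b, are the parental types, so the F1 was c + + / + pr b.
The two rarest classes, c pr + and + + b, are the double crossovers. Comparing them with the parentals, only the pr allele has switched, so pr is the middle locus and the order is c – pr – b.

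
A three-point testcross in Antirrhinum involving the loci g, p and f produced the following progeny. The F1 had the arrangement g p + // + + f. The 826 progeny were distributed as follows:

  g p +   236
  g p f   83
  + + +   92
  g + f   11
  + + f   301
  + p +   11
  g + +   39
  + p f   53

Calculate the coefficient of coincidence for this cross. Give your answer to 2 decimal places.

0.81

The two rarest classes, + p + and g + f, are the double crossovers. Comparing them with the parentals, only the g allele has switched, so g is the middle locus and the order is f – g – p.
f–g: (175 + 22)/826 = 0.2385; g–p: (92 + 22)/826 = 0.1380.
Expected DCO frequency = 0.2385 × 0.1380 ≈ 0.03291; observed = 22/826 ≈ 0.02663.
Coefficient of coincidence = 0.02663/0.03291 ≈ 0.81.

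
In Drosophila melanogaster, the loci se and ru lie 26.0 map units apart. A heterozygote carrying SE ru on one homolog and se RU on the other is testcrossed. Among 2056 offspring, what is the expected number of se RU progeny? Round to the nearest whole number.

761

A map distance of 26.0 map units corresponds to a recombination frequency of 0.260.
The F1 is SE ru / se RU, so se RU is a parental gamete class with expected frequency (1 − r)/2 = 0.740/2 = 0.3700.
Expected number = 0.3700 × 2056 = 760.72 ≈ 761.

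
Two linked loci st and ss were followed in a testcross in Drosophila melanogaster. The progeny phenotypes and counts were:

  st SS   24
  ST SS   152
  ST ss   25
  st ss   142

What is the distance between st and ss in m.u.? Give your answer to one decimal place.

The two most frequent classes, ST SS (152) and st ss (142), are the parental types, so the F1 was ST SS / st ss.
The recombinant classes are ST ss and st SS: 25 + 24 = 49.
Recombination frequency = 49/343 = 0.1429 ≈ 14.3%, i.e. 14.3 m.u.

14.3 m.u.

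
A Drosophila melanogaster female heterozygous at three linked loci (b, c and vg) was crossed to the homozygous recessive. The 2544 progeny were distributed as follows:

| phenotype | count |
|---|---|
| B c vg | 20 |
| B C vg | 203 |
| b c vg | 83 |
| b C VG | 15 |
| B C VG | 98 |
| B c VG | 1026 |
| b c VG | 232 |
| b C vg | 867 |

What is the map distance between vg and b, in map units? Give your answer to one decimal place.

18.5 map units

The two most frequent reciprocal classes, b C vg and B c VG, are the parental types, so the F1 was b C vg / B c VG.
The two rarest classes, b C VG and B c vg, are the double crossovers. Comparing them with the parentals, only the vg allele has switched, so vg is the middle locus and the order is b – vg – c.
Crossovers in the b–vg interval produce the single-crossover classes B C vg and b c VG (203 + 232 = 435) plus the double crossovers (35).
RF(b–vg) = (435 + 35) / 2544 = 470/2544 = 0.1847 → 18.5 map units.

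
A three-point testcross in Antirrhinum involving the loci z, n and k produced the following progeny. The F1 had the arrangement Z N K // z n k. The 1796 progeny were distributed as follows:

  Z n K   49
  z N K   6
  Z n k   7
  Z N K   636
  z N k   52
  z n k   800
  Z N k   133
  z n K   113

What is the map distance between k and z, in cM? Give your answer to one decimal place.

The two rarest classes, z N K and Z n k, are the double crossovers. Comparing them with the parentals, only the z allele has switched, so z is the middle locus and the order is k – z – n.
Crossovers in the k–z interval produce the single-crossover classes Z N k and z n K (133 + 113 = 246) plus the double crossovers (13).
RF(k–z) = (246 + 13) / 1796 = 259/1796 = 0.1442 → 14.4 cM.

14.4 cM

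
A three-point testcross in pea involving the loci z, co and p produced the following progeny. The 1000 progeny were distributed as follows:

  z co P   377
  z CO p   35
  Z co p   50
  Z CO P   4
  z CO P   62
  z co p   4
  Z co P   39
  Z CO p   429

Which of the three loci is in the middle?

The two most frequent reciprocal classes, z co P and Z CO p, are the parental types, so the F1 was z co P / Z CO p.
The two rarest classes, z co p and Z CO P, are the double crossovers. Comparing them with the parentals, only the p allele has switched, so p is the middle locus and the order is z – p – co.

p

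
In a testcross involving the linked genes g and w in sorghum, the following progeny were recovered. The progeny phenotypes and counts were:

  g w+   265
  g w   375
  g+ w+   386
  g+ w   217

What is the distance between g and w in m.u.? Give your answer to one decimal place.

38.8 m.u.

The two most frequent classes, g+ w+ (386) and g w (375), are the parental types, so the F1 was g+ w+ / g w.
The recombinant classes are g+ w and g w+: 217 + 265 = 482.
Recombination frequency = 482/1243 = 0.3878 ≈ 38.8%, i.e. 38.8 m.u.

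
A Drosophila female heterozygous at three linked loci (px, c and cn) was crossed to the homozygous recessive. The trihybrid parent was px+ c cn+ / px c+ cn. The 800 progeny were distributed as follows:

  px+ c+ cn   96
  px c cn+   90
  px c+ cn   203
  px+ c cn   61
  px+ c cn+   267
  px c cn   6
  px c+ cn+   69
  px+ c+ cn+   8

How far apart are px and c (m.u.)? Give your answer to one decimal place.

The two rarest classes, px+ c+ cn+ and px c cn, are the double crossovers. Comparing them with the parentals, only the c allele has switched, so c is the middle locus and the order is cn – c – px.
Crossovers in the c–px interval produce the single-crossover classes px c cn+ and px+ c+ cn (90 + 96 = 186) plus the double crossovers (14).
RF(c–px) = (186 + 14) / 800 = 200/800 = 0.2500 → 25.0 m.u.

25.0 m.u.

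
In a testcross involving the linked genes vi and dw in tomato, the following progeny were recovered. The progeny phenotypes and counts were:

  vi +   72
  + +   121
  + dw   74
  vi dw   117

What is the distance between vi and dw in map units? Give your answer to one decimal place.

The two most frequent classes, + + (121) and vi dw (117), are the parental types, so the F1 was + + / vi dw.
The recombinant classes are + dw and vi +: 74 + 72 = 146.
Recombination frequency = 146/384 = 0.3802 ≈ 38.0%, i.e. 38.0 map units.

38.0 map units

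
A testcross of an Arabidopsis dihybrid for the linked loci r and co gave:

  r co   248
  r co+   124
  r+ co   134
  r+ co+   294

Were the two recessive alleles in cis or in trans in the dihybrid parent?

The two most frequent classes are r+ co+ (294) and r co (248); these are the parental (non-recombinant) types.
So the F1 carried r+ co+ on one chromosome and r co on the other — the recessive alleles are on the same chromosome (cis / coupling).

cis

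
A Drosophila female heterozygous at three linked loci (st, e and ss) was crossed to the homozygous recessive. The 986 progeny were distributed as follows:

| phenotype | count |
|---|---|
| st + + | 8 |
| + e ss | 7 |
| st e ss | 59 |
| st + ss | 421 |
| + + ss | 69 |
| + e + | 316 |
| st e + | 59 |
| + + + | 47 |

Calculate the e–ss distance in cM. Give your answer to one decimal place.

The two most frequent reciprocal classes, st + ss and + e +, are the parental types, so the F1 was st + ss / + e +.
The two rarest classes, st + + and + e ss, are the double crossovers. Comparing them with the parentals, only the ss allele has switched, so ss is the middle locus and the order is e – ss – st.
Crossovers in the e–ss interval produce the single-crossover classes st e ss and + + + (59 + 47 = 106) plus the double crossovers (15).
RF(e–ss) = (106 + 15) / 986 = 121/986 = 0.1227 → 12.3 cM.

12.3 cM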